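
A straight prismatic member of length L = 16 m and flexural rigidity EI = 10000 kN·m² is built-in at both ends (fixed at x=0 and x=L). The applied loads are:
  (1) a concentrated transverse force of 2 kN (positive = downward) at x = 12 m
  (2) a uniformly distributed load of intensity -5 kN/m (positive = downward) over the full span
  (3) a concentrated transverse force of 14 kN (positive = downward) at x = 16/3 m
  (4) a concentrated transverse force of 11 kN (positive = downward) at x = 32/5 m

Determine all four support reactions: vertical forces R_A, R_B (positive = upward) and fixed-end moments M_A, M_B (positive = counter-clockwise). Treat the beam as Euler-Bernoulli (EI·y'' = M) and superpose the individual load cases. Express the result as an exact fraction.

Load 1 — point force P=2 kN at a=12 m (b=L-a=4):
  R_A = Pb²(3a+b)/L³ = 2·4²·(3·12+4)/16³ = 5/16 kN
  M_A = Pab²/L² = 2·12·4²/16² = 3/2 kN·m
  R_B = Pa²(a+3b)/L³ = 2·12²·(12+3·4)/16³ = 27/16 kN
  M_B = -Pa²b/L² = -2·12²·4/16² = -9/2 kN·m
Load 2 — uniform load w=-5 kN/m over full span:
  R_A = wL/2 = (-5)·16/2 = -40 kN
  M_A = wL²/12 = (-5)·16²/12 = -320/3 kN·m
  R_B = wL/2 = (-5)·16/2 = -40 kN
  M_B = -wL²/12 = -(-5)·16²/12 = 320/3 kN·m
Load 3 — point force P=14 kN at a=16/3 m (b=L-a=32/3):
  R_A = Pb²(3a+b)/L³ = 14·(32/3)²·(3·(16/3)+(32/3))/16³ = 280/27 kN
  M_A = Pab²/L² = 14·(16/3)·(32/3)²/16² = 896/27 kN·m
  R_B = Pa²(a+3b)/L³ = 14·(16/3)²·((16/3)+3·(32/3))/16³ = 98/27 kN
  M_B = -Pa²b/L² = -14·(16/3)²·(32/3)/16² = -448/27 kN·m
Load 4 — point force P=11 kN at a=32/5 m (b=L-a=48/5):
  R_A = Pb²(3a+b)/L³ = 11·(48/5)²·(3·(32/5)+(48/5))/16³ = 891/125 kN
  M_A = Pab²/L² = 11·(32/5)·(48/5)²/16² = 3168/125 kN·m
  R_B = Pa²(a+3b)/L³ = 11·(32/5)²·((32/5)+3·(48/5))/16³ = 484/125 kN
  M_B = -Pa²b/L² = -11·(32/5)²·(48/5)/16² = -2112/125 kN·m
Superposition: R_A = -1198213/54000 kN, M_A = -314803/6750 kN·m, R_B = -1663787/54000 kN, M_B = 463577/6750 kN·m

R_A = -1198213/54000 kN, M_A = -314803/6750 kN·m, R_B = -1663787/54000 kN, M_B = 463577/6750 kN·m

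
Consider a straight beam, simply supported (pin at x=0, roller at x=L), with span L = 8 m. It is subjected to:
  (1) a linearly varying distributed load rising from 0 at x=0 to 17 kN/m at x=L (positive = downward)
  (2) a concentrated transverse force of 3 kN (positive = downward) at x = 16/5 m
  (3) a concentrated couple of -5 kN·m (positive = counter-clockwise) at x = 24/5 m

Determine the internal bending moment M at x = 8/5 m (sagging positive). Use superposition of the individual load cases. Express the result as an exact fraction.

M(8/5) = 4587/125 kN·m

Load 1 — triangular load w₀=17 kN/m (0→w₀ over full span):
  M_1 = w₀Lx/6 - w₀x³/(6L) = 17·8·(8/5)/6 - 17·(8/5)³/(6·8) = 4352/125 kN·m
Load 2 — point force P=3 kN at a=16/5 m (b=L-a=24/5):
  M_2 = Pbx/L  [x≤a] = 3·(24/5)·(8/5)/8 = 72/25 kN·m
Load 3 — applied couple M₀=-5 kN·m at a=24/5 m (b=L-a=16/5):
  M_3 = M₀x/L  [x≤a] = (-5)·(8/5)/8 = -1 kN·m
Superposition: M = Σ M_i = 4587/125 kN·m ≈ 36.696000 kN·m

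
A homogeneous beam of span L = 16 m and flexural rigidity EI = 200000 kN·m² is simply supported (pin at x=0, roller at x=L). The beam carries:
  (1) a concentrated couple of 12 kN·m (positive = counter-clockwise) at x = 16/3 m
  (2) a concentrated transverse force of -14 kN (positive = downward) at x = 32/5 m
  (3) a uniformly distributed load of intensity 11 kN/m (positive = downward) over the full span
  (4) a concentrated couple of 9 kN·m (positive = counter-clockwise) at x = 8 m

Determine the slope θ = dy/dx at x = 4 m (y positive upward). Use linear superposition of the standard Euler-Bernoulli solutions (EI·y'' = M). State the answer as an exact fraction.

θ(4) = -278331/50000000 rad

Load 1 — applied couple M₀=12 kN·m at a=16/3 m (b=L-a=32/3):
  θ_1 = (M₀x²/(2L)+C₁)/EI  [x≤a] with C₁=M₀(3b²-L²)/(6L)=32/3 = (12·4²/(2·16)+(32/3))/200000 = 1/12000 rad
Load 2 — point force P=-14 kN at a=32/5 m (b=L-a=48/5):
  θ_2 = -Pb(L²-b²-3x²)/(6LEI)  [x≤a] = -(-14)·(48/5)·(16²-(48/5)²-3·4²)/(6·16·200000) = 1267/1562500 rad
Load 3 — uniform load w=11 kN/m over full span:
  θ_3 = -w(L³-6Lx²+4x³)/(24EI) = -11·(16³-6·16·4²+4·4³)/(24·200000) = -121/18750 rad
Load 4 — applied couple M₀=9 kN·m at a=8 m (b=L-a=8):
  θ_4 = (M₀x²/(2L)+C₁)/EI  [x≤a] with C₁=M₀(3b²-L²)/(6L)=-6 = (9·4²/(2·16)+(-6))/200000 = -3/400000 rad
Superposition: θ = Σ θ_i = -278331/50000000 rad ≈ -0.005567 rad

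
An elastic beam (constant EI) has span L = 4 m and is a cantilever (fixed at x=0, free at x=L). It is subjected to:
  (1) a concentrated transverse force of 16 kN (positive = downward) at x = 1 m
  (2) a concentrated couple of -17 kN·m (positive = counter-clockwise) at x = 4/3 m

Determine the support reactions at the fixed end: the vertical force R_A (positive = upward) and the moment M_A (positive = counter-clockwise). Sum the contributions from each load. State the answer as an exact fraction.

R_A = 16 kN, M_A = 33 kN·m

Load 1 — point force P=16 kN at a=1 m (b=L-a=3):
  R_A = P = 16 kN
  M_A = Pa = 16·1 = 16 kN·m
Load 2 — applied couple M₀=-17 kN·m at a=4/3 m (b=L-a=8/3):
  R_A = 0 kN
  M_A = -M₀ = -(-17) = 17 kN·m
Superposition: R_A = 16 kN, M_A = 33 kN·m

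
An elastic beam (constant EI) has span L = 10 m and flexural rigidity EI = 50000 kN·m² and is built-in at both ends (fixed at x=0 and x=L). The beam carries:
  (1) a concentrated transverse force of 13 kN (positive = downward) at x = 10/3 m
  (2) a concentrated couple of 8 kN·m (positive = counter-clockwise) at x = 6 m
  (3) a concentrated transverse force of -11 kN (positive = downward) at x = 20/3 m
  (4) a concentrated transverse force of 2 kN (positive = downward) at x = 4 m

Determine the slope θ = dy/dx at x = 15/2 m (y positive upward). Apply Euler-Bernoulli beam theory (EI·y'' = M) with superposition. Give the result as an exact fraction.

Load 1 — point force P=13 kN at a=10/3 m (b=L-a=20/3):
  θ_1 = Pa²(L-x)(2bL-(3b+a)(L-x))/(2L³EI)  [x>a] = 13·(10/3)²·(10-(15/2))·(2·(20/3)·10-(3·(20/3)+(10/3))·(10-(15/2)))/(2·10³·50000) = 13/48000 rad
Load 2 — applied couple M₀=8 kN·m at a=6 m (b=L-a=4):
  θ_2 = (R_Ax²/2 - M_Ax - M₀(x-a))/EI  [x>a] with R_A=144/125, M_A=64/25 = ((144/125)·(15/2)²/2 - (64/25)·(15/2) - 8·((15/2)-6))/50000 = 3/125000 rad
Load 3 — point force P=-11 kN at a=20/3 m (b=L-a=10/3):
  θ_3 = Pa²(L-x)(2bL-(3b+a)(L-x))/(2L³EI)  [x>a] = (-11)·(20/3)²·(10-(15/2))·(2·(10/3)·10-(3·(10/3)+(20/3))·(10-(15/2)))/(2·10³·50000) = -11/36000 rad
Load 4 — point force P=2 kN at a=4 m (b=L-a=6):
  θ_4 = Pa²(L-x)(2bL-(3b+a)(L-x))/(2L³EI)  [x>a] = 2·4²·(10-(15/2))·(2·6·10-(3·6+4)·(10-(15/2)))/(2·10³·50000) = 13/250000 rad
Superposition: θ = Σ θ_i = 743/18000000 rad ≈ 0.000041 rad

θ(15/2) = 743/18000000 rad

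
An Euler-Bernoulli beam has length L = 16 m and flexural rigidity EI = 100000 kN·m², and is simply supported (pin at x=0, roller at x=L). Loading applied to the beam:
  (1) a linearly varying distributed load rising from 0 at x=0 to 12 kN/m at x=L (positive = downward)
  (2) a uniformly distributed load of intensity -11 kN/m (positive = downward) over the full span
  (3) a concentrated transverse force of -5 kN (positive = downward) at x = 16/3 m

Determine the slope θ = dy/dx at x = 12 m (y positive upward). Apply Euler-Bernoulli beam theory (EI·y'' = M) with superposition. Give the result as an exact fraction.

θ(12) = -16207/2531250 rad

Load 1 — triangular load w₀=12 kN/m (0→w₀ over full span):
  θ_1 = -w₀(7L⁴-30L²x²+15x⁴)/(360LEI) = -12·(7·16⁴-30·16²·12²+15·12⁴)/(360·16·100000) = 1313/187500 rad
Load 2 — uniform load w=-11 kN/m over full span:
  θ_2 = -w(L³-6Lx²+4x³)/(24EI) = -(-11)·(16³-6·16·12²+4·12³)/(24·100000) = -121/9375 rad
Load 3 — point force P=-5 kN at a=16/3 m (b=L-a=32/3):
  θ_3 = -Pa(2L²-6Lx+3x²+a²)/(6LEI)  [x>a] = -(-5)·(16/3)·(2·16²-6·16·12+3·12²+(16/3)²)/(6·16·100000) = -101/202500 rad
Superposition: θ = Σ θ_i = -16207/2531250 rad ≈ -0.006403 rad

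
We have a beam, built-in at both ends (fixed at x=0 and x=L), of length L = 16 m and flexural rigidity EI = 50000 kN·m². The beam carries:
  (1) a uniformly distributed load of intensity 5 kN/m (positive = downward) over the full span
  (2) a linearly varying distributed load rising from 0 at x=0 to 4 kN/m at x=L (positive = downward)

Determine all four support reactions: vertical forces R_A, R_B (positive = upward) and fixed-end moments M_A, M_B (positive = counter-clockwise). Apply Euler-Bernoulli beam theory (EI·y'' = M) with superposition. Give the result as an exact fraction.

R_A = 248/5 kN, M_A = 704/5 kN·m, R_B = 312/5 kN, M_B = -2368/15 kN·m

Load 1 — uniform load w=5 kN/m over full span:
  R_A = wL/2 = 5·16/2 = 40 kN
  M_A = wL²/12 = 5·16²/12 = 320/3 kN·m
  R_B = wL/2 = 5·16/2 = 40 kN
  M_B = -wL²/12 = -5·16²/12 = -320/3 kN·m
Load 2 — triangular load w₀=4 kN/m (0→w₀ over full span):
  R_A = 3w₀L/20 = 3·4·16/20 = 48/5 kN
  M_A = w₀L²/30 = 4·16²/30 = 512/15 kN·m
  R_B = 7w₀L/20 = 7·4·16/20 = 112/5 kN
  M_B = -w₀L²/20 = -4·16²/20 = -256/5 kN·m
Superposition: R_A = 248/5 kN, M_A = 704/5 kN·m, R_B = 312/5 kN, M_B = -2368/15 kN·m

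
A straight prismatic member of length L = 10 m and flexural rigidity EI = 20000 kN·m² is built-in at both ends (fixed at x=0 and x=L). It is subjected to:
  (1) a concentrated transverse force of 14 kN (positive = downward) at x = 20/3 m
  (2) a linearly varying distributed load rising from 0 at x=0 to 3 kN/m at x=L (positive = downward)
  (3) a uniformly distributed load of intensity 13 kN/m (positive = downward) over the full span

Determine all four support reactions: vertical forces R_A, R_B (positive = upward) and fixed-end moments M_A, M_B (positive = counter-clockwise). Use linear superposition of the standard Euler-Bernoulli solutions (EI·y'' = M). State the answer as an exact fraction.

R_A = 3949/54 kN, M_A = 3475/27 kN·m, R_B = 4637/54 kN, M_B = -3890/27 kN·m

Load 1 — point force P=14 kN at a=20/3 m (b=L-a=10/3):
  R_A = Pb²(3a+b)/L³ = 14·(10/3)²·(3·(20/3)+(10/3))/10³ = 98/27 kN
  M_A = Pab²/L² = 14·(20/3)·(10/3)²/10² = 280/27 kN·m
  R_B = Pa²(a+3b)/L³ = 14·(20/3)²·((20/3)+3·(10/3))/10³ = 280/27 kN
  M_B = -Pa²b/L² = -14·(20/3)²·(10/3)/10² = -560/27 kN·m
Load 2 — triangular load w₀=3 kN/m (0→w₀ over full span):
  R_A = 3w₀L/20 = 3·3·10/20 = 9/2 kN
  M_A = w₀L²/30 = 3·10²/30 = 10 kN·m
  R_B = 7w₀L/20 = 7·3·10/20 = 21/2 kN
  M_B = -w₀L²/20 = -3·10²/20 = -15 kN·m
Load 3 — uniform load w=13 kN/m over full span:
  R_A = wL/2 = 13·10/2 = 65 kN
  M_A = wL²/12 = 13·10²/12 = 325/3 kN·m
  R_B = wL/2 = 13·10/2 = 65 kN
  M_B = -wL²/12 = -13·10²/12 = -325/3 kN·m
Superposition: R_A = 3949/54 kN, M_A = 3475/27 kN·m, R_B = 4637/54 kN, M_B = -3890/27 kN·m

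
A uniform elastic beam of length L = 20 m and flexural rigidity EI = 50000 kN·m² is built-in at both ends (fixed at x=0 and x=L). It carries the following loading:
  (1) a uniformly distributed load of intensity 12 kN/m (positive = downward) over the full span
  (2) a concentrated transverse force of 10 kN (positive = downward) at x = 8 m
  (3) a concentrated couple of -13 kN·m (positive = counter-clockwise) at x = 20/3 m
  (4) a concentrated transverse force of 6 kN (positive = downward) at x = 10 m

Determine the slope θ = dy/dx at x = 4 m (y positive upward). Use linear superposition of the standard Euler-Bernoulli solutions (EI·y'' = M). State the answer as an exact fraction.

Load 1 — uniform load w=12 kN/m over full span:
  θ_1 = -wx(L-x)(L-2x)/(12EI) = -12·4·(20-4)·(20-2·4)/(12·50000) = -48/3125 rad
Load 2 — point force P=10 kN at a=8 m (b=L-a=12):
  θ_2 = -Pb²x(2aL-(3a+b)x)/(2L³EI)  [x≤a] = -10·12²·4·(2·8·20-(3·8+12)·4)/(2·20³·50000) = -99/78125 rad
Load 3 — applied couple M₀=-13 kN·m at a=20/3 m (b=L-a=40/3):
  θ_3 = (R_Ax²/2 - M_Ax)/EI  [x≤a] with R_A=-13/15, M_A=0 = ((-13/15)·4²/2 - 0·4)/50000 = -13/93750 rad
Load 4 — point force P=6 kN at a=10 m (b=L-a=10):
  θ_4 = -Pb²x(2aL-(3a+b)x)/(2L³EI)  [x≤a] = -6·10²·4·(2·10·20-(3·10+10)·4)/(2·20³·50000) = -9/12500 rad
Superposition: θ = Σ θ_i = -16393/937500 rad ≈ -0.017486 rad

θ(4) = -16393/937500 rad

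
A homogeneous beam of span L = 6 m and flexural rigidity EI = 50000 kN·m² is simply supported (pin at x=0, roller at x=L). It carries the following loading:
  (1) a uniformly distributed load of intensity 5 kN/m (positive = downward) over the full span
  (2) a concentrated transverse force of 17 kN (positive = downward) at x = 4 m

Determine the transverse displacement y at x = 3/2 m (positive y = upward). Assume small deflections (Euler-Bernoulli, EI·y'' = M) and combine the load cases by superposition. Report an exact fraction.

Load 1 — uniform load w=5 kN/m over full span:
  y_1 = -wx(L³-2Lx²+x³)/(24EI) = -5·(3/2)·(6³-2·6·(3/2)²+(3/2)³)/(24·50000) = -1539/1280000 m
Load 2 — point force P=17 kN at a=4 m (b=L-a=2):
  y_2 = -Pbx(L²-b²-x²)/(6LEI)  [x≤a] = -17·2·(3/2)·(6²-2²-(3/2)²)/(6·6·50000) = -2023/2400000 m
Superposition: y = Σ y_i = -39269/19200000 m ≈ -0.002045 m

y(3/2) = -39269/19200000 m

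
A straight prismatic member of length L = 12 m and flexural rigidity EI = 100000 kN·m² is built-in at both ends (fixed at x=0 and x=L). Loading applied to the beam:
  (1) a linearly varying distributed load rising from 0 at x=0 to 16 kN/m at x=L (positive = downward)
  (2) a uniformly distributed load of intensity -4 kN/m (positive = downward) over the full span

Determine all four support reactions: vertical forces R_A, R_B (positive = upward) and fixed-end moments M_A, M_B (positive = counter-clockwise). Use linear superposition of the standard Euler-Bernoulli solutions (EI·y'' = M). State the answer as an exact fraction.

Load 1 — triangular load w₀=16 kN/m (0→w₀ over full span):
  R_A = 3w₀L/20 = 3·16·12/20 = 144/5 kN
  M_A = w₀L²/30 = 16·12²/30 = 384/5 kN·m
  R_B = 7w₀L/20 = 7·16·12/20 = 336/5 kN
  M_B = -w₀L²/20 = -16·12²/20 = -576/5 kN·m
Load 2 — uniform load w=-4 kN/m over full span:
  R_A = wL/2 = (-4)·12/2 = -24 kN
  M_A = wL²/12 = (-4)·12²/12 = -48 kN·m
  R_B = wL/2 = (-4)·12/2 = -24 kN
  M_B = -wL²/12 = -(-4)·12²/12 = 48 kN·m
Superposition: R_A = 24/5 kN, M_A = 144/5 kN·m, R_B = 216/5 kN, M_B = -336/5 kN·m

R_A = 24/5 kN, M_A = 144/5 kN·m, R_B = 216/5 kN, M_B = -336/5 kN·m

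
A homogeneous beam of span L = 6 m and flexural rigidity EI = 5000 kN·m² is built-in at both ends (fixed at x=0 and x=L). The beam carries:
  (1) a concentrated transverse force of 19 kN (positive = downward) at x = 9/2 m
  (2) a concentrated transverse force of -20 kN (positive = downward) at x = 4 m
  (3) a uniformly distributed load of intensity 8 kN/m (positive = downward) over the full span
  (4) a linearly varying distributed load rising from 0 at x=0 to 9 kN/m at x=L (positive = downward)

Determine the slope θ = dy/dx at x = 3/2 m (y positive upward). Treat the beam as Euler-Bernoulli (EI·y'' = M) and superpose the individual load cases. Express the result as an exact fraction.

Load 1 — point force P=19 kN at a=9/2 m (b=L-a=3/2):
  θ_1 = -Pb²x(2aL-(3a+b)x)/(2L³EI)  [x≤a] = -19·(3/2)²·(3/2)·(2·(9/2)·6-(3·(9/2)+(3/2))·(3/2))/(2·6³·5000) = -1197/1280000 rad
Load 2 — point force P=-20 kN at a=4 m (b=L-a=2):
  θ_2 = -Pb²x(2aL-(3a+b)x)/(2L³EI)  [x≤a] = -(-20)·2²·(3/2)·(2·4·6-(3·4+2)·(3/2))/(2·6³·5000) = 3/2000 rad
Load 3 — uniform load w=8 kN/m over full span:
  θ_3 = -wx(L-x)(L-2x)/(12EI) = -8·(3/2)·(6-(3/2))·(6-2·(3/2))/(12·5000) = -27/10000 rad
Load 4 — triangular load w₀=9 kN/m (0→w₀ over full span):
  θ_4 = -w₀(2x(L-x)(L-2x)(x+2L)+x²(L-x)²)/(120LEI) = -9·(2·(3/2)·(6-(3/2))·(6-2·(3/2))·((3/2)+2·6)+(3/2)²·(6-(3/2))²)/(120·6·5000) = -9477/6400000 rad
Superposition: θ = Σ θ_i = -11571/3200000 rad ≈ -0.003616 rad

θ(3/2) = -11571/3200000 rad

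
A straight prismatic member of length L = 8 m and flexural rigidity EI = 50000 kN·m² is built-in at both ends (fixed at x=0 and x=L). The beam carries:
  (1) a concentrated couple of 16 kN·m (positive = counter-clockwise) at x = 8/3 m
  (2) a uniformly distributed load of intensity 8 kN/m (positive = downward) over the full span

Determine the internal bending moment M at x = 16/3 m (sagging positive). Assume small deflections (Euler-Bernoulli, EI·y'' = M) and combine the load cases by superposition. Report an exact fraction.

Load 1 — applied couple M₀=16 kN·m at a=8/3 m (b=L-a=16/3):
  M_1 = R_Ax - M_A - M₀  [x>a] with R_A=8/3, M_A=0 = (8/3)·(16/3) - 0 - 16 = -16/9 kN·m
Load 2 — uniform load w=8 kN/m over full span:
  M_2 = wLx/2 - wL²/12 - wx²/2 = 8·8·(16/3)/2 - 8·8²/12 - 8·(16/3)²/2 = 128/9 kN·m
Superposition: M = Σ M_i = 112/9 kN·m ≈ 12.444444 kN·m

M(16/3) = 112/9 kN·m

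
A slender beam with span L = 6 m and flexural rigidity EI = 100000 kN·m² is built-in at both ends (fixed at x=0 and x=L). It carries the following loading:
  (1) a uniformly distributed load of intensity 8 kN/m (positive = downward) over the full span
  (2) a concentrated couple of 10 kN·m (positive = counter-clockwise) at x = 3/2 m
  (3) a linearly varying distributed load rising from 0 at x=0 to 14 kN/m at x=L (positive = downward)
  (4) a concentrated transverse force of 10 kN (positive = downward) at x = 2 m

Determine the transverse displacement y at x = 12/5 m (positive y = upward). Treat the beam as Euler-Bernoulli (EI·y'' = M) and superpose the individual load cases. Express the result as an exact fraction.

y(12/5) = -3047193/6250000000 m

Load 1 — uniform load w=8 kN/m over full span:
  y_1 = -wx²(L-x)²/(24EI) = -8·(12/5)²·(6-(12/5))²/(24·100000) = -486/1953125 m
Load 2 — applied couple M₀=10 kN·m at a=3/2 m (b=L-a=9/2):
  y_2 = (R_Ax³/6 - M_Ax²/2 - M₀(x-a)²/2)/EI  [x>a] with R_A=15/8, M_A=-15/8 = ((15/8)·(12/5)³/6 - (-15/8)·(12/5)²/2 - 10·((12/5)-(3/2))²/2)/100000 = 567/10000000 m
Load 3 — triangular load w₀=14 kN/m (0→w₀ over full span):
  y_3 = -w₀x²(L-x)²(x+2L)/(120LEI) = -14·(12/5)²·(6-(12/5))²·((12/5)+2·6)/(120·6·100000) = -10206/48828125 m
Load 4 — point force P=10 kN at a=2 m (b=L-a=4):
  y_4 = -Pa²(L-x)²(3bL-(3b+a)(L-x))/(6L³EI)  [x>a] = -10·2²·(6-(12/5))²·(3·4·6-(3·4+2)·(6-(12/5)))/(6·6³·100000) = -27/312500 m
Superposition: y = Σ y_i = -3047193/6250000000 m ≈ -0.000488 m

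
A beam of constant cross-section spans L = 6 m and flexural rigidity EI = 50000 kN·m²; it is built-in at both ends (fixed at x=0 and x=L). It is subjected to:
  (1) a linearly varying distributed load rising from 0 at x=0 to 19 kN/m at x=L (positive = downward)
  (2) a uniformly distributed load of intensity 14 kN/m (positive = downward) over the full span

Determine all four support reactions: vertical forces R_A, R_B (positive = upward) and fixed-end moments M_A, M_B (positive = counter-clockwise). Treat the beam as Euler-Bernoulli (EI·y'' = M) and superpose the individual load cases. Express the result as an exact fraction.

Load 1 — triangular load w₀=19 kN/m (0→w₀ over full span):
  R_A = 3w₀L/20 = 3·19·6/20 = 171/10 kN
  M_A = w₀L²/30 = 19·6²/30 = 114/5 kN·m
  R_B = 7w₀L/20 = 7·19·6/20 = 399/10 kN
  M_B = -w₀L²/20 = -19·6²/20 = -171/5 kN·m
Load 2 — uniform load w=14 kN/m over full span:
  R_A = wL/2 = 14·6/2 = 42 kN
  M_A = wL²/12 = 14·6²/12 = 42 kN·m
  R_B = wL/2 = 14·6/2 = 42 kN
  M_B = -wL²/12 = -14·6²/12 = -42 kN·m
Superposition: R_A = 591/10 kN, M_A = 324/5 kN·m, R_B = 819/10 kN, M_B = -381/5 kN·m

R_A = 591/10 kN, M_A = 324/5 kN·m, R_B = 819/10 kN, M_B = -381/5 kN·m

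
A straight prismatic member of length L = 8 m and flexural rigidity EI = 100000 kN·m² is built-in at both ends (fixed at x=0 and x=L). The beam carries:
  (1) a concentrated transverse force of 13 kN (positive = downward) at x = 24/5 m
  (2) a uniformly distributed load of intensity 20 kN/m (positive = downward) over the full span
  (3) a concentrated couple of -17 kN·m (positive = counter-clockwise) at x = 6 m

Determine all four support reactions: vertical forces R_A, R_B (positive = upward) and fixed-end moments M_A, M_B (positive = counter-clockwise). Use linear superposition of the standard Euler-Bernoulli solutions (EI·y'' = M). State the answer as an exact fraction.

R_A = 657483/8000 kN, M_A = 668029/6000 kN·m, R_B = 726517/8000 kN, M_B = -710731/6000 kN·m

Load 1 — point force P=13 kN at a=24/5 m (b=L-a=16/5):
  R_A = Pb²(3a+b)/L³ = 13·(16/5)²·(3·(24/5)+(16/5))/8³ = 572/125 kN
  M_A = Pab²/L² = 13·(24/5)·(16/5)²/8² = 1248/125 kN·m
  R_B = Pa²(a+3b)/L³ = 13·(24/5)²·((24/5)+3·(16/5))/8³ = 1053/125 kN
  M_B = -Pa²b/L² = -13·(24/5)²·(16/5)/8² = -1872/125 kN·m
Load 2 — uniform load w=20 kN/m over full span:
  R_A = wL/2 = 20·8/2 = 80 kN
  M_A = wL²/12 = 20·8²/12 = 320/3 kN·m
  R_B = wL/2 = 20·8/2 = 80 kN
  M_B = -wL²/12 = -20·8²/12 = -320/3 kN·m
Load 3 — applied couple M₀=-17 kN·m at a=6 m (b=L-a=2):
  R_A = 6M₀ab/L³ = 6·(-17)·6·2/8³ = -153/64 kN
  M_A = M₀b(2a-b)/L² = (-17)·2·(2·6-2)/8² = -85/16 kN·m
  R_B = -6M₀ab/L³ = -6·(-17)·6·2/8³ = 153/64 kN
  M_B = M₀a(2b-a)/L² = (-17)·6·(2·2-6)/8² = 51/16 kN·m
Superposition: R_A = 657483/8000 kN, M_A = 668029/6000 kN·m, R_B = 726517/8000 kN, M_B = -710731/6000 kN·m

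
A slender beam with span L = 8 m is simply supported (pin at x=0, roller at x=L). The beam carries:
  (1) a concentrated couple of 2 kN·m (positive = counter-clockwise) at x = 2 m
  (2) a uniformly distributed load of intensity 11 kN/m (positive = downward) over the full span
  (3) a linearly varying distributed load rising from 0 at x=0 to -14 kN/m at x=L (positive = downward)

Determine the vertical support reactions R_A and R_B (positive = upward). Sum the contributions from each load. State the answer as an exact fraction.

Load 1 — applied couple M₀=2 kN·m at a=2 m (b=L-a=6):
  R_A = M₀/L = 2/8 = 1/4 kN
  R_B = -M₀/L = -2/8 = -1/4 kN
Load 2 — uniform load w=11 kN/m over full span:
  R_A = wL/2 = 11·8/2 = 44 kN
  R_B = wL/2 = 11·8/2 = 44 kN
Load 3 — triangular load w₀=-14 kN/m (0→w₀ over full span):
  R_A = w₀L/6 = (-14)·8/6 = -56/3 kN
  R_B = w₀L/3 = (-14)·8/3 = -112/3 kN
Superposition: R_A = 307/12 kN, R_B = 77/12 kN

R_A = 307/12 kN, R_B = 77/12 kN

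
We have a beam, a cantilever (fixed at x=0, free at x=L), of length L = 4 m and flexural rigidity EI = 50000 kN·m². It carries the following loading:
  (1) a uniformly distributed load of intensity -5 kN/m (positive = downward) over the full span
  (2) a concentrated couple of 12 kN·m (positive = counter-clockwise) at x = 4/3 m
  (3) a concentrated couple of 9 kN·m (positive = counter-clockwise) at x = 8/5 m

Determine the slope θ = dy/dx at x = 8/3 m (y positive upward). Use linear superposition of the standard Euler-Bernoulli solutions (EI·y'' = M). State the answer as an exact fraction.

θ(8/3) = 4139/2531250 rad

Load 1 — uniform load w=-5 kN/m over full span:
  θ_1 = -wx(x²-3Lx+3L²)/(6EI) = -(-5)·(8/3)·((8/3)²-3·4·(8/3)+3·4²)/(6·50000) = 52/50625 rad
Load 2 — applied couple M₀=12 kN·m at a=4/3 m (b=L-a=8/3):
  θ_2 = M₀a/EI  [x>a] = 12·(4/3)/50000 = 1/3125 rad
Load 3 — applied couple M₀=9 kN·m at a=8/5 m (b=L-a=12/5):
  θ_3 = M₀a/EI  [x>a] = 9·(8/5)/50000 = 9/31250 rad
Superposition: θ = Σ θ_i = 4139/2531250 rad ≈ 0.001635 rad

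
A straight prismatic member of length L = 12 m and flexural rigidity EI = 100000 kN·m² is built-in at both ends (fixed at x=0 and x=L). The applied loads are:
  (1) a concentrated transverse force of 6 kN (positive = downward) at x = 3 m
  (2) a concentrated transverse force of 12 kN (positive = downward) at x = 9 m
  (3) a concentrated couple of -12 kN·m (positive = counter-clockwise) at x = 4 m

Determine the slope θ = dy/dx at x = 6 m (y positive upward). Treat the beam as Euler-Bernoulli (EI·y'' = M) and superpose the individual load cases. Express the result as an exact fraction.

Load 1 — point force P=6 kN at a=3 m (b=L-a=9):
  θ_1 = Pa²(L-x)(2bL-(3b+a)(L-x))/(2L³EI)  [x>a] = 6·3²·(12-6)·(2·9·12-(3·9+3)·(12-6))/(2·12³·100000) = 27/800000 rad
Load 2 — point force P=12 kN at a=9 m (b=L-a=3):
  θ_2 = -Pb²x(2aL-(3a+b)x)/(2L³EI)  [x≤a] = -12·3²·6·(2·9·12-(3·9+3)·6)/(2·12³·100000) = -27/400000 rad
Load 3 — applied couple M₀=-12 kN·m at a=4 m (b=L-a=8):
  θ_3 = (R_Ax²/2 - M_Ax - M₀(x-a))/EI  [x>a] with R_A=-4/3, M_A=0 = ((-4/3)·6²/2 - 0·6 - (-12)·(6-4))/100000 = 0 rad
Superposition: θ = Σ θ_i = -27/800000 rad ≈ -0.000034 rad

θ(6) = -27/800000 rad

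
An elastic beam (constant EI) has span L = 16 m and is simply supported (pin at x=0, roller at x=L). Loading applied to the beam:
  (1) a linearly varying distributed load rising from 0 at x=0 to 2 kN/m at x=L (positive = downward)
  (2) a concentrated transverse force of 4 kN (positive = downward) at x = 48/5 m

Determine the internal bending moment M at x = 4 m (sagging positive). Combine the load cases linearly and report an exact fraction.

M(4) = 132/5 kN·m

Load 1 — triangular load w₀=2 kN/m (0→w₀ over full span):
  M_1 = w₀Lx/6 - w₀x³/(6L) = 2·16·4/6 - 2·4³/(6·16) = 20 kN·m
Load 2 — point force P=4 kN at a=48/5 m (b=L-a=32/5):
  M_2 = Pbx/L  [x≤a] = 4·(32/5)·4/16 = 32/5 kN·m
Superposition: M = Σ M_i = 132/5 kN·m ≈ 26.400000 kN·m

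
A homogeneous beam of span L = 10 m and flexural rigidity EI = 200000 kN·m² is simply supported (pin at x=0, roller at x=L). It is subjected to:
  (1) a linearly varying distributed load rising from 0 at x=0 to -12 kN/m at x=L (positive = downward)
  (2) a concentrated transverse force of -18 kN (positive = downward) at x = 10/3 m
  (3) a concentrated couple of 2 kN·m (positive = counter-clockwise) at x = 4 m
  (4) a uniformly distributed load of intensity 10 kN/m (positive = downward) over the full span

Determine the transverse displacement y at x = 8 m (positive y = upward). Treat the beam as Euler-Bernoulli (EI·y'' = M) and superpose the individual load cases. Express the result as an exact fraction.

Load 1 — triangular load w₀=-12 kN/m (0→w₀ over full span):
  y_1 = -w₀x(7L⁴-10L²x²+3x⁴)/(360LEI) = -(-12)·8·(7·10⁴-10·10²·8²+3·8⁴)/(360·10·200000) = 381/156250 m
Load 2 — point force P=-18 kN at a=10/3 m (b=L-a=20/3):
  y_2 = -Pa(L-x)(2Lx-a²-x²)/(6LEI)  [x>a] = -(-18)·(10/3)·(10-8)·(2·10·8-(10/3)²-8²)/(6·10·200000) = 191/225000 m
Load 3 — applied couple M₀=2 kN·m at a=4 m (b=L-a=6):
  y_3 = (M₀x³/(6L)-M₀(x-a)²/2+C₁x)/EI  [x>a] with C₁=M₀(3b²-L²)/(6L)=4/15 = (2·8³/(6·10)-2·(8-4)²/2+(4/15)·8)/200000 = 1/62500 m
Load 4 — uniform load w=10 kN/m over full span:
  y_4 = -wx(L³-2Lx²+x³)/(24EI) = -10·8·(10³-2·10·8²+8³)/(24·200000) = -29/7500 m
Superposition: y = Σ y_i = -3169/5625000 m ≈ -0.000563 m

y(8) = -3169/5625000 m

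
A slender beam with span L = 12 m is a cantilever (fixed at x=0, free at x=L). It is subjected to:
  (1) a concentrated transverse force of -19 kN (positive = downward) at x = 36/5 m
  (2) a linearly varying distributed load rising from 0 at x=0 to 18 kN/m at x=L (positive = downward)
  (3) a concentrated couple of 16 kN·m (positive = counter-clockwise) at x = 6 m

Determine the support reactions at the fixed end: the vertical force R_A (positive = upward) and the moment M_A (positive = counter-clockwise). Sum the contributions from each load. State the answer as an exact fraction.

Load 1 — point force P=-19 kN at a=36/5 m (b=L-a=24/5):
  R_A = P = (-19) = -19 kN
  M_A = Pa = (-19)·(36/5) = -684/5 kN·m
Load 2 — triangular load w₀=18 kN/m (0→w₀ over full span):
  R_A = w₀L/2 = 18·12/2 = 108 kN
  M_A = w₀L²/3 = 18·12²/3 = 864 kN·m
Load 3 — applied couple M₀=16 kN·m at a=6 m (b=L-a=6):
  R_A = 0 kN
  M_A = -M₀ = -16 kN·m
Superposition: R_A = 89 kN, M_A = 3556/5 kN·m

R_A = 89 kN, M_A = 3556/5 kN·m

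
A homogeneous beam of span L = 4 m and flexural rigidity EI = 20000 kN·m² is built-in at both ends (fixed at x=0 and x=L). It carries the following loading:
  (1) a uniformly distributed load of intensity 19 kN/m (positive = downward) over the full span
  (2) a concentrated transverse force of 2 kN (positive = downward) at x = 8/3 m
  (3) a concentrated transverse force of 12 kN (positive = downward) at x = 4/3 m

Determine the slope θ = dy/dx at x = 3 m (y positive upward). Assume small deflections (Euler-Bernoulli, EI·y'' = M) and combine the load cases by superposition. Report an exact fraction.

θ(3) = 43/72000 rad

Load 1 — uniform load w=19 kN/m over full span:
  θ_1 = -wx(L-x)(L-2x)/(12EI) = -19·3·(4-3)·(4-2·3)/(12·20000) = 19/40000 rad
Load 2 — point force P=2 kN at a=8/3 m (b=L-a=4/3):
  θ_2 = Pa²(L-x)(2bL-(3b+a)(L-x))/(2L³EI)  [x>a] = 2·(8/3)²·(4-3)·(2·(4/3)·4-(3·(4/3)+(8/3))·(4-3))/(2·4³·20000) = 1/45000 rad
Load 3 — point force P=12 kN at a=4/3 m (b=L-a=8/3):
  θ_3 = Pa²(L-x)(2bL-(3b+a)(L-x))/(2L³EI)  [x>a] = 12·(4/3)²·(4-3)·(2·(8/3)·4-(3·(8/3)+(4/3))·(4-3))/(2·4³·20000) = 1/10000 rad
Superposition: θ = Σ θ_i = 43/72000 rad ≈ 0.000597 rad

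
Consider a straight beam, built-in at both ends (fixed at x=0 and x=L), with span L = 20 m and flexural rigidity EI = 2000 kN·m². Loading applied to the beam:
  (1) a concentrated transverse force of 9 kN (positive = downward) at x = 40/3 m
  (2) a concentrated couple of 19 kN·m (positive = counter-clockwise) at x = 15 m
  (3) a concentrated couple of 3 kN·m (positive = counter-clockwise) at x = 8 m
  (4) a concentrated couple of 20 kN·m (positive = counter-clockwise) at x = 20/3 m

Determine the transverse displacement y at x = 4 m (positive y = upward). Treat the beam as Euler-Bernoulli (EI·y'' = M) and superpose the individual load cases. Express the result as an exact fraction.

Load 1 — point force P=9 kN at a=40/3 m (b=L-a=20/3):
  y_1 = -Pb²x²(3aL-(3a+b)x)/(6L³EI)  [x≤a] = -9·(20/3)²·4²·(3·(40/3)·20-(3·(40/3)+(20/3))·4)/(6·20³·2000) = -46/1125 m
Load 2 — applied couple M₀=19 kN·m at a=15 m (b=L-a=5):
  y_2 = (R_Ax³/6 - M_Ax²/2)/EI  [x≤a] with R_A=171/160, M_A=95/16 = ((171/160)·4³/6 - (95/16)·4²/2)/2000 = -361/20000 m
Load 3 — applied couple M₀=3 kN·m at a=8 m (b=L-a=12):
  y_3 = (R_Ax³/6 - M_Ax²/2)/EI  [x≤a] with R_A=27/125, M_A=9/25 = ((27/125)·4³/6 - (9/25)·4²/2)/2000 = -9/31250 m
Load 4 — applied couple M₀=20 kN·m at a=20/3 m (b=L-a=40/3):
  y_4 = (R_Ax³/6 - M_Ax²/2)/EI  [x≤a] with R_A=4/3, M_A=0 = ((4/3)·4³/6 - 0·4²/2)/2000 = 8/1125 m
Superposition: y = Σ y_i = -234521/4500000 m ≈ -0.052116 m

y(4) = -234521/4500000 m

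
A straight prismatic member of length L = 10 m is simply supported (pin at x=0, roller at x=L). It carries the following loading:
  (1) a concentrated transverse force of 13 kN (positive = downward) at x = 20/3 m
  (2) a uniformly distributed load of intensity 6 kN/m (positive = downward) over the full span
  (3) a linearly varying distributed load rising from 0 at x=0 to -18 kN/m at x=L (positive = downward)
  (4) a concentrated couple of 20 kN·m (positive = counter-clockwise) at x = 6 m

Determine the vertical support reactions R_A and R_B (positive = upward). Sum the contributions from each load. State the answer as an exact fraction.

Load 1 — point force P=13 kN at a=20/3 m (b=L-a=10/3):
  R_A = Pb/L = 13·(10/3)/10 = 13/3 kN
  R_B = Pa/L = 13·(20/3)/10 = 26/3 kN
Load 2 — uniform load w=6 kN/m over full span:
  R_A = wL/2 = 6·10/2 = 30 kN
  R_B = wL/2 = 6·10/2 = 30 kN
Load 3 — triangular load w₀=-18 kN/m (0→w₀ over full span):
  R_A = w₀L/6 = (-18)·10/6 = -30 kN
  R_B = w₀L/3 = (-18)·10/3 = -60 kN
Load 4 — applied couple M₀=20 kN·m at a=6 m (b=L-a=4):
  R_A = M₀/L = 20/10 = 2 kN
  R_B = -M₀/L = -20/10 = -2 kN
Superposition: R_A = 19/3 kN, R_B = -70/3 kN

R_A = 19/3 kN, R_B = -70/3 kN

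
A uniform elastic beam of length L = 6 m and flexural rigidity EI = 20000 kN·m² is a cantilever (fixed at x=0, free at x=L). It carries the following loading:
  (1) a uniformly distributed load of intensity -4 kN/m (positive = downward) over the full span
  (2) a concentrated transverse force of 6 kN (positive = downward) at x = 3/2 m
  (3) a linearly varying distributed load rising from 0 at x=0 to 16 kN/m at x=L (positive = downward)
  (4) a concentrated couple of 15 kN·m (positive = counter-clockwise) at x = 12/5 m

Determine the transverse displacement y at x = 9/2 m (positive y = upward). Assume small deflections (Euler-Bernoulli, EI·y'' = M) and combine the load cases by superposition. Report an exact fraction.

y(9/2) = -58509/1600000 m

Load 1 — uniform load w=-4 kN/m over full span:
  y_1 = -wx²(x²-4Lx+6L²)/(24EI) = -(-4)·(9/2)²·((9/2)²-4·6·(9/2)+6·6²)/(24·20000) = 13851/640000 m
Load 2 — point force P=6 kN at a=3/2 m (b=L-a=9/2):
  y_2 = -Pa²(3x-a)/(6EI)  [x>a] = -6·(3/2)²·(3·(9/2)-(3/2))/(6·20000) = -27/20000 m
Load 3 — triangular load w₀=16 kN/m (0→w₀ over full span):
  y_3 = (w₀Lx³/12-w₀L²x²/6-w₀x⁵/(120L))/EI = (16·6·(9/2)³/12-16·6²·(9/2)²/6-16·(9/2)⁵/(120·6))/20000 = -200961/3200000 m
Load 4 — applied couple M₀=15 kN·m at a=12/5 m (b=L-a=18/5):
  y_4 = M₀a(2x-a)/(2EI)  [x>a] = 15·(12/5)·(2·(9/2)-(12/5))/(2·20000) = 297/50000 m
Superposition: y = Σ y_i = -58509/1600000 m ≈ -0.036568 m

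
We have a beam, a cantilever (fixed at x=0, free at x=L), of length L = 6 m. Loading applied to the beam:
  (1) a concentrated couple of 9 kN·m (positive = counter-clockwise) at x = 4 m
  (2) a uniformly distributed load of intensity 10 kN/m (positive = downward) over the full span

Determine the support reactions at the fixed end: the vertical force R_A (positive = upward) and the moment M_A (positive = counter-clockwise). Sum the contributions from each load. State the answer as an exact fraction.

R_A = 60 kN, M_A = 171 kN·m

Load 1 — applied couple M₀=9 kN·m at a=4 m (b=L-a=2):
  R_A = 0 kN
  M_A = -M₀ = -9 kN·m
Load 2 — uniform load w=10 kN/m over full span:
  R_A = wL = 10·6 = 60 kN
  M_A = wL²/2 = 10·6²/2 = 180 kN·m
Superposition: R_A = 60 kN, M_A = 171 kN·m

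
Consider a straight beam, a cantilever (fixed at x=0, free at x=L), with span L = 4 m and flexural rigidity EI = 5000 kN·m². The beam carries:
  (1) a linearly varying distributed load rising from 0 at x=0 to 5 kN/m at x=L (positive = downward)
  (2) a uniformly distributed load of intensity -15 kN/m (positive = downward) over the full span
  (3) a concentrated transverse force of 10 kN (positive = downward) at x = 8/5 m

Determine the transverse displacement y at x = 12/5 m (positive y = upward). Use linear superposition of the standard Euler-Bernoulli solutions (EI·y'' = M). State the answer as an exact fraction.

Load 1 — triangular load w₀=5 kN/m (0→w₀ over full span):
  y_1 = (w₀Lx³/12-w₀L²x²/6-w₀x⁵/(120L))/EI = (5·4·(12/5)³/12-5·4²·(12/5)²/6-5·(12/5)⁵/(120·4))/5000 = -21324/1953125 m
Load 2 — uniform load w=-15 kN/m over full span:
  y_2 = -wx²(x²-4Lx+6L²)/(24EI) = -(-15)·(12/5)²·((12/5)²-4·4·(12/5)+6·4²)/(24·5000) = 3564/78125 m
Load 3 — point force P=10 kN at a=8/5 m (b=L-a=12/5):
  y_3 = -Pa²(3x-a)/(6EI)  [x>a] = -10·(8/5)²·(3·(12/5)-(8/5))/(6·5000) = -224/46875 m
Superposition: y = Σ y_i = 175328/5859375 m ≈ 0.029923 m

y(12/5) = 175328/5859375 m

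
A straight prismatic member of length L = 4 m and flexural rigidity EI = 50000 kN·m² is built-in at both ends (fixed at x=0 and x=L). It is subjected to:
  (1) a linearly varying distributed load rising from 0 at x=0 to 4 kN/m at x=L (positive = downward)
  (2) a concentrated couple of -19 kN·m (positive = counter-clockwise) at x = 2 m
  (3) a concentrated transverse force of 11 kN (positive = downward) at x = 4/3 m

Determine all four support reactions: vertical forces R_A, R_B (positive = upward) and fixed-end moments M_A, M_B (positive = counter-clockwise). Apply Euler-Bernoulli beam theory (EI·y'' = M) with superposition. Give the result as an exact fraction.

Load 1 — triangular load w₀=4 kN/m (0→w₀ over full span):
  R_A = 3w₀L/20 = 3·4·4/20 = 12/5 kN
  M_A = w₀L²/30 = 4·4²/30 = 32/15 kN·m
  R_B = 7w₀L/20 = 7·4·4/20 = 28/5 kN
  M_B = -w₀L²/20 = -4·4²/20 = -16/5 kN·m
Load 2 — applied couple M₀=-19 kN·m at a=2 m (b=L-a=2):
  R_A = 6M₀ab/L³ = 6·(-19)·2·2/4³ = -57/8 kN
  M_A = M₀b(2a-b)/L² = (-19)·2·(2·2-2)/4² = -19/4 kN·m
  R_B = -6M₀ab/L³ = -6·(-19)·2·2/4³ = 57/8 kN
  M_B = M₀a(2b-a)/L² = (-19)·2·(2·2-2)/4² = -19/4 kN·m
Load 3 — point force P=11 kN at a=4/3 m (b=L-a=8/3):
  R_A = Pb²(3a+b)/L³ = 11·(8/3)²·(3·(4/3)+(8/3))/4³ = 220/27 kN
  M_A = Pab²/L² = 11·(4/3)·(8/3)²/4² = 176/27 kN·m
  R_B = Pa²(a+3b)/L³ = 11·(4/3)²·((4/3)+3·(8/3))/4³ = 77/27 kN
  M_B = -Pa²b/L² = -11·(4/3)²·(8/3)/4² = -88/27 kN·m
Superposition: R_A = 3697/1080 kN, M_A = 2107/540 kN·m, R_B = 16823/1080 kN, M_B = -6053/540 kN·m

R_A = 3697/1080 kN, M_A = 2107/540 kN·m, R_B = 16823/1080 kN, M_B = -6053/540 kN·m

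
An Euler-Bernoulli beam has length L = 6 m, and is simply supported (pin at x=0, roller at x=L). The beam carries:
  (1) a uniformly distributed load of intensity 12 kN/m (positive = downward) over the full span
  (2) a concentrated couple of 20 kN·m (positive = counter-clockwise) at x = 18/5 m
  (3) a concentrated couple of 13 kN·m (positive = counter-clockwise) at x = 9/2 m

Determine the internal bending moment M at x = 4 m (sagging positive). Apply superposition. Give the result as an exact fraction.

M(4) = 50 kN·m

Load 1 — uniform load w=12 kN/m over full span:
  M_1 = wx(L-x)/2 = 12·4·(6-4)/2 = 48 kN·m
Load 2 — applied couple M₀=20 kN·m at a=18/5 m (b=L-a=12/5):
  M_2 = M₀x/L - M₀  [x>a] = 20·4/6 - 20 = -20/3 kN·m
Load 3 — applied couple M₀=13 kN·m at a=9/2 m (b=L-a=3/2):
  M_3 = M₀x/L  [x≤a] = 13·4/6 = 26/3 kN·m
Superposition: M = Σ M_i = 50 kN·m ≈ 50.000000 kN·m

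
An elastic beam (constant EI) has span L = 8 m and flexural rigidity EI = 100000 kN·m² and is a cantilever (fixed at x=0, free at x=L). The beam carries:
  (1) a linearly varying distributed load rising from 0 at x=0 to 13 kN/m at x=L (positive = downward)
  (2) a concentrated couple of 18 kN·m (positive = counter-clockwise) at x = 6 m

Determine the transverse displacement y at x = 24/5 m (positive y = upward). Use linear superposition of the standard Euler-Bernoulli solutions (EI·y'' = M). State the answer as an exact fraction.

y(24/5) = -1007598/48828125 m

Load 1 — triangular load w₀=13 kN/m (0→w₀ over full span):
  y_1 = (w₀Lx³/12-w₀L²x²/6-w₀x⁵/(120L))/EI = (13·8·(24/5)³/12-13·8²·(24/5)²/6-13·(24/5)⁵/(120·8))/100000 = -1108848/48828125 m
Load 2 — applied couple M₀=18 kN·m at a=6 m (b=L-a=2):
  y_2 = M₀x²/(2EI)  [x≤a] = 18·(24/5)²/(2·100000) = 162/78125 m
Superposition: y = Σ y_i = -1007598/48828125 m ≈ -0.020636 m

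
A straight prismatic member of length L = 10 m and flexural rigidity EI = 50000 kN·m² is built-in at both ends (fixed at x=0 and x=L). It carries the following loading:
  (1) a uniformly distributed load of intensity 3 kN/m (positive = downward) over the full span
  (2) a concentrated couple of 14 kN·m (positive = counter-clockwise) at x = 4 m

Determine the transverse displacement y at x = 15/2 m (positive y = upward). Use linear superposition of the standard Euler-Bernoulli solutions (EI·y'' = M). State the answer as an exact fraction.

Load 1 — uniform load w=3 kN/m over full span:
  y_1 = -wx²(L-x)²/(24EI) = -3·(15/2)²·(10-(15/2))²/(24·50000) = -9/10240 m
Load 2 — applied couple M₀=14 kN·m at a=4 m (b=L-a=6):
  y_2 = (R_Ax³/6 - M_Ax²/2 - M₀(x-a)²/2)/EI  [x>a] with R_A=252/125, M_A=42/25 = ((252/125)·(15/2)³/6 - (42/25)·(15/2)²/2 - 14·((15/2)-4)²/2)/50000 = 7/40000 m
Superposition: y = Σ y_i = -901/1280000 m ≈ -0.000704 m

y(15/2) = -901/1280000 m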